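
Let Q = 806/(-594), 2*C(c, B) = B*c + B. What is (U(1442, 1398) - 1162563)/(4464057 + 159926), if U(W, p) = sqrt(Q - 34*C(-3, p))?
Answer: -1162563/4623983 + sqrt(465847833)/457774317 ≈ -0.25137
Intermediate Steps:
C(c, B) = B/2 + B*c/2 (C(c, B) = (B*c + B)/2 = (B + B*c)/2 = B/2 + B*c/2)
Q = -403/297 (Q = 806*(-1/594) = -403/297 ≈ -1.3569)
U(W, p) = sqrt(-403/297 + 34*p) (U(W, p) = sqrt(-403/297 - 17*p*(1 - 3)) = sqrt(-403/297 - 17*p*(-2)) = sqrt(-403/297 - (-34)*p) = sqrt(-403/297 + 34*p))
(U(1442, 1398) - 1162563)/(4464057 + 159926) = (sqrt(-13299 + 333234*1398)/99 - 1162563)/(4464057 + 159926) = (sqrt(-13299 + 465861132)/99 - 1162563)/4623983 = (sqrt(465847833)/99 - 1162563)*(1/4623983) = (-1162563 + sqrt(465847833)/99)*(1/4623983) = -1162563/4623983 + sqrt(465847833)/457774317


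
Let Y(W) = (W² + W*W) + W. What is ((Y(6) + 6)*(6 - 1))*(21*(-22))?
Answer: -194040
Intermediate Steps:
Y(W) = W + 2*W² (Y(W) = (W² + W²) + W = 2*W² + W = W + 2*W²)
((Y(6) + 6)*(6 - 1))*(21*(-22)) = ((6*(1 + 2*6) + 6)*(6 - 1))*(21*(-22)) = ((6*(1 + 12) + 6)*5)*(-462) = ((6*13 + 6)*5)*(-462) = ((78 + 6)*5)*(-462) = (84*5)*(-462) = 420*(-462) = -194040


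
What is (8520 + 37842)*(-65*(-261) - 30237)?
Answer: -615316464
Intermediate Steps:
(8520 + 37842)*(-65*(-261) - 30237) = 46362*(16965 - 30237) = 46362*(-13272) = -615316464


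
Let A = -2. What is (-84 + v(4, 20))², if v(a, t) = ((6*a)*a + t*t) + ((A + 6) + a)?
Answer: 176400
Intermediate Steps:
v(a, t) = 4 + a + t² + 6*a² (v(a, t) = ((6*a)*a + t*t) + ((-2 + 6) + a) = (6*a² + t²) + (4 + a) = (t² + 6*a²) + (4 + a) = 4 + a + t² + 6*a²)
(-84 + v(4, 20))² = (-84 + (4 + 4 + 20² + 6*4²))² = (-84 + (4 + 4 + 400 + 6*16))² = (-84 + (4 + 4 + 400 + 96))² = (-84 + 504)² = 420² = 176400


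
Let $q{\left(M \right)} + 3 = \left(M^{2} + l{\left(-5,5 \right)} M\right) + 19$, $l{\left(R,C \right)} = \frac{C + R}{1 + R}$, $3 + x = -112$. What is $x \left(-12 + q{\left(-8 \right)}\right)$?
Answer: $-7820$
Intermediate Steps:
$x = -115$ ($x = -3 - 112 = -115$)
$l{\left(R,C \right)} = \frac{C + R}{1 + R}$
$q{\left(M \right)} = 16 + M^{2}$ ($q{\left(M \right)} = -3 + \left(\left(M^{2} + \frac{5 - 5}{1 - 5} M\right) + 19\right) = -3 + \left(\left(M^{2} + \frac{1}{-4} \cdot 0 M\right) + 19\right) = -3 + \left(\left(M^{2} + \left(- \frac{1}{4}\right) 0 M\right) + 19\right) = -3 + \left(\left(M^{2} + 0 M\right) + 19\right) = -3 + \left(\left(M^{2} + 0\right) + 19\right) = -3 + \left(M^{2} + 19\right) = -3 + \left(19 + M^{2}\right) = 16 + M^{2}$)
$x \left(-12 + q{\left(-8 \right)}\right) = - 115 \left(-12 + \left(16 + \left(-8\right)^{2}\right)\right) = - 115 \left(-12 + \left(16 + 64\right)\right) = - 115 \left(-12 + 80\right) = \left(-115\right) 68 = -7820$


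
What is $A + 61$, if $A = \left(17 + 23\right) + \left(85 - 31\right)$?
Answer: $155$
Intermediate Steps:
$A = 94$ ($A = 40 + 54 = 94$)
$A + 61 = 94 + 61 = 155$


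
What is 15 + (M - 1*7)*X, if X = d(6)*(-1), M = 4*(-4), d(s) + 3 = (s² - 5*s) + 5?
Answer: 199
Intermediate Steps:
d(s) = 2 + s² - 5*s (d(s) = -3 + ((s² - 5*s) + 5) = -3 + (5 + s² - 5*s) = 2 + s² - 5*s)
M = -16
X = -8 (X = (2 + 6² - 5*6)*(-1) = (2 + 36 - 30)*(-1) = 8*(-1) = -8)
15 + (M - 1*7)*X = 15 + (-16 - 1*7)*(-8) = 15 + (-16 - 7)*(-8) = 15 - 23*(-8) = 15 + 184 = 199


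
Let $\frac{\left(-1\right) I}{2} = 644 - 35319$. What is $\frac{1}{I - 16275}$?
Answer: $\frac{1}{53075} \approx 1.8841 \cdot 10^{-5}$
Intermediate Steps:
$I = 69350$ ($I = - 2 \left(644 - 35319\right) = \left(-2\right) \left(-34675\right) = 69350$)
$\frac{1}{I - 16275} = \frac{1}{69350 - 16275} = \frac{1}{53075}$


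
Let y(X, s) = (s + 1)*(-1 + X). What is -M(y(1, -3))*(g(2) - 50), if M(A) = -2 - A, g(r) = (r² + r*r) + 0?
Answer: -84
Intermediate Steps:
y(X, s) = (1 + s)*(-1 + X)
g(r) = 2*r² (g(r) = (r² + r²) + 0 = 2*r² + 0 = 2*r²)
-M(y(1, -3))*(g(2) - 50) = -(-2 - (-1 + 1 - 1*(-3) + 1*(-3)))*(2*2² - 50) = -(-2 - (-1 + 1 + 3 - 3))*(2*4 - 50) = -(-2 - 1*0)*(8 - 50) = -(-2 + 0)*(-42) = -(-2)*(-42) = -1*84 = -84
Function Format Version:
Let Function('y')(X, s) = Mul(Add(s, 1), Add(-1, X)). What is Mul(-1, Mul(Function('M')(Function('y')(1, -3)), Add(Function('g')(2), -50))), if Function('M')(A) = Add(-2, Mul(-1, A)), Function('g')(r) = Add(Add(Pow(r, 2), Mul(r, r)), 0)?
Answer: -84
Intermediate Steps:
Function('y')(X, s) = Mul(Add(1, s), Add(-1, X))
Function('g')(r) = Mul(2, Pow(r, 2)) (Function('g')(r) = Add(Add(Pow(r, 2), Pow(r, 2)), 0) = Add(Mul(2, Pow(r, 2)), 0) = Mul(2, Pow(r, 2)))
Mul(-1, Mul(Function('M')(Function('y')(1, -3)), Add(Function('g')(2), -50))) = Mul(-1, Mul(Add(-2, Mul(-1, Add(-1, 1, Mul(-1, -3), Mul(1, -3)))), Add(Mul(2, Pow(2, 2)), -50))) = Mul(-1, Mul(Add(-2, Mul(-1, Add(-1, 1, 3, -3))), Add(Mul(2, 4), -50))) = Mul(-1, Mul(Add(-2, Mul(-1, 0)), Add(8, -50))) = Mul(-1, Mul(Add(-2, 0), -42)) = Mul(-1, Mul(-2, -42)) = Mul(-1, 84) = -84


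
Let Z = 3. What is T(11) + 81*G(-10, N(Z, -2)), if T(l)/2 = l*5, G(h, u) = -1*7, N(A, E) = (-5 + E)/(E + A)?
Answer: -457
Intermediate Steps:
N(A, E) = (-5 + E)/(A + E)
G(h, u) = -7
T(l) = 10*l (T(l) = 2*(l*5) = 2*(5*l) = 10*l)
T(11) + 81*G(-10, N(Z, -2)) = 10*11 + 81*(-7) = 110 - 567 = -457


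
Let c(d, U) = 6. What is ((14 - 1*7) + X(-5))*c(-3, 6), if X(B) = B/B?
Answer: 48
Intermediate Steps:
X(B) = 1
((14 - 1*7) + X(-5))*c(-3, 6) = ((14 - 1*7) + 1)*6 = ((14 - 7) + 1)*6 = (7 + 1)*6 = 8*6 = 48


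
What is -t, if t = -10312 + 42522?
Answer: -32210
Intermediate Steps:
t = 32210
-t = -1*32210 = -32210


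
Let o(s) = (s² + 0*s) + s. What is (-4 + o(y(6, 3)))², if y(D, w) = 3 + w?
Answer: 1444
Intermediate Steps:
o(s) = s + s² (o(s) = (s² + 0) + s = s² + s = s + s²)
(-4 + o(y(6, 3)))² = (-4 + (3 + 3)*(1 + (3 + 3)))² = (-4 + 6*(1 + 6))² = (-4 + 6*7)² = (-4 + 42)² = 38² = 1444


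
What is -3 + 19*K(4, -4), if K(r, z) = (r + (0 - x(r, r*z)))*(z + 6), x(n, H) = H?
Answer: 757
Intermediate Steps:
K(r, z) = (6 + z)*(r - r*z) (K(r, z) = (r + (0 - r*z))*(z + 6) = (r + (0 - r*z))*(6 + z) = (r - r*z)*(6 + z) = (6 + z)*(r - r*z))
-3 + 19*K(4, -4) = -3 + 19*(4*(6 - 1*(-4)**2 - 5*(-4))) = -3 + 19*(4*(6 - 1*16 + 20)) = -3 + 19*(4*(6 - 16 + 20)) = -3 + 19*(4*10) = -3 + 19*40 = -3 + 760 = 757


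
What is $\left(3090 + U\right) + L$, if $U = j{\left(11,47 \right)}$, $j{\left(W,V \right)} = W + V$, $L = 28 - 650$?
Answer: $2526$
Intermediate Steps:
$L = -622$ ($L = 28 - 650 = -622$)
$j{\left(W,V \right)} = V + W$
$U = 58$ ($U = 47 + 11 = 58$)
$\left(3090 + U\right) + L = \left(3090 + 58\right) - 622 = 3148 - 622 = 2526$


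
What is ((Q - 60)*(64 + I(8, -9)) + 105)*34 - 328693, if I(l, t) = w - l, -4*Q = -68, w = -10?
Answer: -392375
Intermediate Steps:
Q = 17 (Q = -1/4*(-68) = 17)
I(l, t) = -10 - l
((Q - 60)*(64 + I(8, -9)) + 105)*34 - 328693 = ((17 - 60)*(64 + (-10 - 1*8)) + 105)*34 - 328693 = (-43*(64 + (-10 - 8)) + 105)*34 - 328693 = (-43*(64 - 18) + 105)*34 - 328693 = (-43*46 + 105)*34 - 328693 = (-1978 + 105)*34 - 328693 = -1873*34 - 328693 = -63682 - 328693 = -392375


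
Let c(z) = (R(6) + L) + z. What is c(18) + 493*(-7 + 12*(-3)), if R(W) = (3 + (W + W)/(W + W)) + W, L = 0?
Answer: -21171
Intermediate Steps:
R(W) = 4 + W (R(W) = (3 + (2*W)/((2*W))) + W = (3 + (2*W)*(1/(2*W))) + W = (3 + 1) + W = 4 + W)
c(z) = 10 + z (c(z) = ((4 + 6) + 0) + z = (10 + 0) + z = 10 + z)
c(18) + 493*(-7 + 12*(-3)) = (10 + 18) + 493*(-7 + 12*(-3)) = 28 + 493*(-7 - 36) = 28 + 493*(-43) = 28 - 21199 = -21171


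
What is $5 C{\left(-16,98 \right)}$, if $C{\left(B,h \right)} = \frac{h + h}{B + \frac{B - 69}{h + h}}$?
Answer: $- \frac{192080}{3221} \approx -59.634$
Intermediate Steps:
$C{\left(B,h \right)} = \frac{2 h}{B + \frac{-69 + B}{2 h}}$
$5 C{\left(-16,98 \right)} = 5 \frac{4 \cdot 98^{2}}{-69 - 16 + 2 \left(-16\right) 98} = 5 \cdot 4 \cdot 9604 \frac{1}{-69 - 16 - 3136} = 5 \cdot 4 \cdot 9604 \frac{1}{-3221} = 5 \cdot 4 \cdot 9604 \left(- \frac{1}{3221}\right) = 5 \left(- \frac{38416}{3221}\right) = - \frac{192080}{3221}$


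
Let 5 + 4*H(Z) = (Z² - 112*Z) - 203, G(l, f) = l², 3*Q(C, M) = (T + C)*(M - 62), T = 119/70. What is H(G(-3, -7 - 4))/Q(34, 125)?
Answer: -5675/14994 ≈ -0.37848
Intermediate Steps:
T = 17/10 (T = 119*(1/70) = 17/10 ≈ 1.7000)
Q(C, M) = (-62 + M)*(17/10 + C)/3 (Q(C, M) = ((17/10 + C)*(M - 62))/3 = ((17/10 + C)*(-62 + M))/3 = ((-62 + M)*(17/10 + C))/3 = (-62 + M)*(17/10 + C)/3)
H(Z) = -52 - 28*Z + Z²/4 (H(Z) = -5/4 + ((Z² - 112*Z) - 203)/4 = -5/4 + (-203 + Z² - 112*Z)/4 = -5/4 + (-203/4 - 28*Z + Z²/4) = -52 - 28*Z + Z²/4)
H(G(-3, -7 - 4))/Q(34, 125) = (-52 - 28*(-3)² + ((-3)²)²/4)/(-527/15 - 62/3*34 + (17/30)*125 + (⅓)*34*125) = (-52 - 28*9 + (¼)*9²)/(-527/15 - 2108/3 + 425/6 + 4250/3) = (-52 - 252 + (¼)*81)/(7497/10) = (-52 - 252 + 81/4)*(10/7497) = -1135/4*10/7497 = -5675/14994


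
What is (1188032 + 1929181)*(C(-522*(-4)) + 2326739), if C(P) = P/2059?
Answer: 514959039586233/71 ≈ 7.2529e+12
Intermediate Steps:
C(P) = P/2059 (C(P) = P*(1/2059) = P/2059)
(1188032 + 1929181)*(C(-522*(-4)) + 2326739) = (1188032 + 1929181)*((-522*(-4))/2059 + 2326739) = 3117213*((1/2059)*2088 + 2326739) = 3117213*(72/71 + 2326739) = 3117213*(165198541/71) = 514959039586233/71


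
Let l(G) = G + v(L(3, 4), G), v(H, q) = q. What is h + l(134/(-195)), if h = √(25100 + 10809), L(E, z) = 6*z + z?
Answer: -268/195 + √35909 ≈ 188.12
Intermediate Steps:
L(E, z) = 7*z
l(G) = 2*G (l(G) = G + G = 2*G)
h = √35909 ≈ 189.50
h + l(134/(-195)) = √35909 + 2*(134/(-195)) = √35909 + 2*(134*(-1/195)) = √35909 + 2*(-134/195) = √35909 - 268/195 = -268/195 + √35909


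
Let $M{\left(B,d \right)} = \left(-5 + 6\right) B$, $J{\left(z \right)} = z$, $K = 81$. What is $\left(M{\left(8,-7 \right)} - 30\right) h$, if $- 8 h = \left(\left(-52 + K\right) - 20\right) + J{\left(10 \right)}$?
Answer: $\frac{209}{4} \approx 52.25$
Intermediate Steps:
$M{\left(B,d \right)} = B$ ($M{\left(B,d \right)} = 1 B = B$)
$h = - \frac{19}{8}$ ($h = - \frac{\left(\left(-52 + 81\right) - 20\right) + 10}{8} = - \frac{\left(29 - 20\right) + 10}{8} = - \frac{9 + 10}{8} = \left(- \frac{1}{8}\right) 19 = - \frac{19}{8} \approx -2.375$)
$\left(M{\left(8,-7 \right)} - 30\right) h = \left(8 - 30\right) \left(- \frac{19}{8}\right) = \left(-22\right) \left(- \frac{19}{8}\right) = \frac{209}{4}$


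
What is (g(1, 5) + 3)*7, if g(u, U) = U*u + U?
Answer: 91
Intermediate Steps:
g(u, U) = U + U*u
(g(1, 5) + 3)*7 = (5*(1 + 1) + 3)*7 = (5*2 + 3)*7 = (10 + 3)*7 = 13*7 = 91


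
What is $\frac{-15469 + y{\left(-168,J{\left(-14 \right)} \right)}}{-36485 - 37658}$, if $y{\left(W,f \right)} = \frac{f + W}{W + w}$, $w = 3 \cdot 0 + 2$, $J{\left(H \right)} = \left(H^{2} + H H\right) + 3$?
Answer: $\frac{2568081}{12307738} \approx 0.20866$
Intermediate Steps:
$J{\left(H \right)} = 3 + 2 H^{2}$ ($J{\left(H \right)} = \left(H^{2} + H^{2}\right) + 3 = 2 H^{2} + 3 = 3 + 2 H^{2}$)
$w = 2$ ($w = 0 + 2 = 2$)
$y{\left(W,f \right)} = \frac{W + f}{2 + W}$ ($y{\left(W,f \right)} = \frac{f + W}{W + 2} = \frac{W + f}{2 + W}$)
$\frac{-15469 + y{\left(-168,J{\left(-14 \right)} \right)}}{-36485 - 37658} = \frac{-15469 + \frac{-168 + \left(3 + 2 \left(-14\right)^{2}\right)}{2 - 168}}{-36485 - 37658} = \frac{-15469 + \frac{-168 + \left(3 + 2 \cdot 196\right)}{-166}}{-74143} = \left(-15469 - \frac{-168 + \left(3 + 392\right)}{166}\right) \left(- \frac{1}{74143}\right) = \left(-15469 - \frac{-168 + 395}{166}\right) \left(- \frac{1}{74143}\right) = \left(-15469 - \frac{227}{166}\right) \left(- \frac{1}{74143}\right) = \left(- \frac{2568081}{166}\right) \left(- \frac{1}{74143}\right) = \frac{2568081}{12307738}$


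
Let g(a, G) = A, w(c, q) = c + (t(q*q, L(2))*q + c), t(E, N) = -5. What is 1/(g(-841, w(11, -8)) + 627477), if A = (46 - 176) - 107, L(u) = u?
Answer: 1/627240 ≈ 1.5943e-6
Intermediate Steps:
w(c, q) = -5*q + 2*c (w(c, q) = c + (-5*q + c) = c + (c - 5*q) = -5*q + 2*c)
A = -237 (A = -130 - 107 = -237)
g(a, G) = -237
1/(g(-841, w(11, -8)) + 627477) = 1/(-237 + 627477) = 1/627240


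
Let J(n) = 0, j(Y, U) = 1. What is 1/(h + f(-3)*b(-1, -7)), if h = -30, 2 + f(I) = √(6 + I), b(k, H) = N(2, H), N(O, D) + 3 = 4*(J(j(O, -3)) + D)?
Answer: -32/1859 - 31*√3/1859 ≈ -0.046097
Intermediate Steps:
N(O, D) = -3 + 4*D (N(O, D) = -3 + 4*(0 + D) = -3 + 4*D)
b(k, H) = -3 + 4*H
f(I) = -2 + √(6 + I)
1/(h + f(-3)*b(-1, -7)) = 1/(-30 + (-2 + √(6 - 3))*(-3 + 4*(-7))) = 1/(-30 + (-2 + √3)*(-3 - 28)) = 1/(-30 + (-2 + √3)*(-31)) = 1/(-30 + (62 - 31*√3)) = 1/(32 - 31*√3)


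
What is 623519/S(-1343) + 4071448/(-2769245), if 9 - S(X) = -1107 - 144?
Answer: 68861873947/139569948 ≈ 493.39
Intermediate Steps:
S(X) = 1260 (S(X) = 9 - (-1107 - 144) = 9 - 1*(-1251) = 9 + 1251 = 1260)
623519/S(-1343) + 4071448/(-2769245) = 623519/1260 + 4071448/(-2769245) = 623519*(1/1260) + 4071448*(-1/2769245) = 623519/1260 - 4071448/2769245 = 68861873947/139569948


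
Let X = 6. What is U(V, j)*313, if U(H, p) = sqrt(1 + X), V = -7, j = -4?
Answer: 313*sqrt(7) ≈ 828.12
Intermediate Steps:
U(H, p) = sqrt(7) (U(H, p) = sqrt(1 + 6) = sqrt(7))
U(V, j)*313 = sqrt(7)*313 = 313*sqrt(7)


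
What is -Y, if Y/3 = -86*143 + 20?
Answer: 36834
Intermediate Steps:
Y = -36834 (Y = 3*(-86*143 + 20) = 3*(-12298 + 20) = 3*(-12278) = -36834)
-Y = -1*(-36834) = 36834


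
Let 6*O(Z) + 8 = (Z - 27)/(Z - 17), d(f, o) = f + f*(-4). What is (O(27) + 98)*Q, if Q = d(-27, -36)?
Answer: 7830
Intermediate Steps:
d(f, o) = -3*f (d(f, o) = f - 4*f = -3*f)
O(Z) = -4/3 + (-27 + Z)/(6*(-17 + Z)) (O(Z) = -4/3 + ((Z - 27)/(Z - 17))/6 = -4/3 + ((-27 + Z)/(-17 + Z))/6 = -4/3 + (-27 + Z)/(6*(-17 + Z)))
Q = 81 (Q = -3*(-27) = 81)
(O(27) + 98)*Q = ((109 - 7*27)/(6*(-17 + 27)) + 98)*81 = ((⅙)*(109 - 189)/10 + 98)*81 = ((⅙)*(⅒)*(-80) + 98)*81 = (-4/3 + 98)*81 = (290/3)*81 = 7830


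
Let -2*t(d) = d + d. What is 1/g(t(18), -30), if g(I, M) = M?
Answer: -1/30 ≈ -0.033333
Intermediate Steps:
t(d) = -d (t(d) = -(d + d)/2 = -d)
1/g(t(18), -30) = 1/(-30) = -1/30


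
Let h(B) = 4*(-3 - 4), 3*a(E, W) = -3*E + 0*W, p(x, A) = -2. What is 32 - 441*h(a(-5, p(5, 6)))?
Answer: 12380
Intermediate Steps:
a(E, W) = -E (a(E, W) = (-3*E + 0*W)/3 = (-3*E + 0)/3 = (-3*E)/3 = -E)
h(B) = -28 (h(B) = 4*(-7) = -28)
32 - 441*h(a(-5, p(5, 6))) = 32 - 441*(-28) = 32 + 12348 = 12380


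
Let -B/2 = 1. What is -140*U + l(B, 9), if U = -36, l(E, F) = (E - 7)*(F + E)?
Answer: 4977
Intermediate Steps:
B = -2 (B = -2*1 = -2)
l(E, F) = (-7 + E)*(E + F)
-140*U + l(B, 9) = -140*(-36) + ((-2)**2 - 7*(-2) - 7*9 - 2*9) = 5040 + (4 + 14 - 63 - 18) = 5040 - 63 = 4977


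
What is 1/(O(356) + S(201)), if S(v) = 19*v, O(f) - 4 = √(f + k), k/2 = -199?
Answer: 3823/14615371 - I*√42/14615371 ≈ 0.00026157 - 4.4342e-7*I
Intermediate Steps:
k = -398 (k = 2*(-199) = -398)
O(f) = 4 + √(-398 + f) (O(f) = 4 + √(f - 398) = 4 + √(-398 + f))
1/(O(356) + S(201)) = 1/((4 + √(-398 + 356)) + 19*201) = 1/((4 + √(-42)) + 3819) = 1/((4 + I*√42) + 3819) = 1/(3823 + I*√42)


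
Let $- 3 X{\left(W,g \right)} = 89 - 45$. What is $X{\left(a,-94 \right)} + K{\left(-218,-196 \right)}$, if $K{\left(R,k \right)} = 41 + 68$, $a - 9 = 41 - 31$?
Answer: $\frac{283}{3} \approx 94.333$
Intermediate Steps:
$a = 19$ ($a = 9 + \left(41 - 31\right) = 9 + 10 = 19$)
$K{\left(R,k \right)} = 109$
$X{\left(W,g \right)} = - \frac{44}{3}$ ($X{\left(W,g \right)} = - \frac{89 - 45}{3} = \left(- \frac{1}{3}\right) 44 = - \frac{44}{3}$)
$X{\left(a,-94 \right)} + K{\left(-218,-196 \right)} = - \frac{44}{3} + 109 = \frac{283}{3}$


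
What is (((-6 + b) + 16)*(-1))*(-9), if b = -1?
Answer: 81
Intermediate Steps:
(((-6 + b) + 16)*(-1))*(-9) = (((-6 - 1) + 16)*(-1))*(-9) = ((-7 + 16)*(-1))*(-9) = (9*(-1))*(-9) = -9*(-9) = 81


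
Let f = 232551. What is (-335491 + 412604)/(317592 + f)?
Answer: 77113/550143 ≈ 0.14017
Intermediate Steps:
(-335491 + 412604)/(317592 + f) = (-335491 + 412604)/(317592 + 232551) = 77113/550143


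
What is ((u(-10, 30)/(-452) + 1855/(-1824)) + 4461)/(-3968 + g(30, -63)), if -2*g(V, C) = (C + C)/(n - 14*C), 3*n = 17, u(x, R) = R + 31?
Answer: -2447904699263/2177902028640 ≈ -1.1240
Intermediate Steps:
u(x, R) = 31 + R
n = 17/3 (n = (1/3)*17 = 17/3 ≈ 5.6667)
g(V, C) = -C/(17/3 - 14*C) (g(V, C) = -(C + C)/(2*(17/3 - 14*C)) = -2*C/(2*(17/3 - 14*C)) = -C/(17/3 - 14*C))
((u(-10, 30)/(-452) + 1855/(-1824)) + 4461)/(-3968 + g(30, -63)) = (((31 + 30)/(-452) + 1855/(-1824)) + 4461)/(-3968 + 3*(-63)/(-17 + 42*(-63))) = ((61*(-1/452) + 1855*(-1/1824)) + 4461)/(-3968 + 3*(-63)/(-17 - 2646)) = ((-61/452 - 1855/1824) + 4461)/(-3968 + 3*(-63)/(-2663)) = (-237431/206112 + 4461)/(-3968 + 3*(-63)*(-1/2663)) = 919228201/(206112*(-3968 + 189/2663)) = 919228201/(206112*(-10566595/2663)) = (919228201/206112)*(-2663/10566595) = -2447904699263/2177902028640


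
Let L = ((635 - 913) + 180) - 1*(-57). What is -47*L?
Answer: 1927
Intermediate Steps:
L = -41 (L = (-278 + 180) + 57 = -98 + 57 = -41)
-47*L = -47*(-41) = 1927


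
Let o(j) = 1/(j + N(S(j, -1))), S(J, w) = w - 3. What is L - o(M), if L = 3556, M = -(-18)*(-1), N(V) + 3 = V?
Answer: 88901/25 ≈ 3556.0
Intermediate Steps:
S(J, w) = -3 + w
N(V) = -3 + V
M = -18 (M = -9*2 = -18)
o(j) = 1/(-7 + j) (o(j) = 1/(j + (-3 + (-3 - 1))) = 1/(j + (-3 - 4)) = 1/(j - 7) = 1/(-7 + j))
L - o(M) = 3556 - 1/(-7 - 18) = 3556 - 1/(-25) = 3556 - 1*(-1/25) = 3556 + 1/25 = 88901/25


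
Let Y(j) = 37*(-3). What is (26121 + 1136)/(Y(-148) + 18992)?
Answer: 27257/18881 ≈ 1.4436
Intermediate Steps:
Y(j) = -111
(26121 + 1136)/(Y(-148) + 18992) = (26121 + 1136)/(-111 + 18992) = 27257/18881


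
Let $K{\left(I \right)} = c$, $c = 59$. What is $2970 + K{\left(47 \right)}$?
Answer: $3029$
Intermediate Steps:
$K{\left(I \right)} = 59$
$2970 + K{\left(47 \right)} = 2970 + 59 = 3029$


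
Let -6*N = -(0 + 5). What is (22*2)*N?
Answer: 110/3 ≈ 36.667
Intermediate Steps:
N = 5/6 (N = -(-1)*(0 + 5)/6 = -(-1)*5/6 = -1/6*(-5) = 5/6 ≈ 0.83333)
(22*2)*N = (22*2)*(5/6) = 44*(5/6) = 110/3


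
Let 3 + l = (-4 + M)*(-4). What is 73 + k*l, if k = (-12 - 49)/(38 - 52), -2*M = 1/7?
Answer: 12827/98 ≈ 130.89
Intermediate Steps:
M = -1/14 (M = -1/2/7 = -1/2*1/7 = -1/14 ≈ -0.071429)
k = 61/14 (k = -61/(-14) = -61*(-1/14) = 61/14 ≈ 4.3571)
l = 93/7 (l = -3 + (-4 - 1/14)*(-4) = -3 - 57/14*(-4) = -3 + 114/7 = 93/7 ≈ 13.286)
73 + k*l = 73 + (61/14)*(93/7) = 73 + 5673/98 = 12827/98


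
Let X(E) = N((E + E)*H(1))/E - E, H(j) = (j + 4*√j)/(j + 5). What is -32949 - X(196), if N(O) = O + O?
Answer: -98269/3 ≈ -32756.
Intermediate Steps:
H(j) = (j + 4*√j)/(5 + j)
N(O) = 2*O
X(E) = 10/3 - E (X(E) = (2*((E + E)*((1 + 4*√1)/(5 + 1))))/E - E = (2*((2*E)*((1 + 4*1)/6)))/E - E = (2*((2*E)*((1 + 4)/6)))/E - E = (2*((2*E)*((⅙)*5)))/E - E = (2*((2*E)*(⅚)))/E - E = (2*(5*E/3))/E - E = (10*E/3)/E - E = 10/3 - E)
-32949 - X(196) = -32949 - (10/3 - 1*196) = -32949 - (10/3 - 196) = -32949 - 1*(-578/3) = -32949 + 578/3 = -98269/3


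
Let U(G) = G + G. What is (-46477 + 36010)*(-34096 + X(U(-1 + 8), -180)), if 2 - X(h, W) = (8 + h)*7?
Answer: 358473816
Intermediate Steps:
U(G) = 2*G
X(h, W) = -54 - 7*h (X(h, W) = 2 - (8 + h)*7 = 2 - (56 + 7*h) = 2 + (-56 - 7*h) = -54 - 7*h)
(-46477 + 36010)*(-34096 + X(U(-1 + 8), -180)) = (-46477 + 36010)*(-34096 + (-54 - 14*(-1 + 8))) = -10467*(-34096 + (-54 - 14*7)) = -10467*(-34096 + (-54 - 7*14)) = -10467*(-34096 + (-54 - 98)) = -10467*(-34096 - 152) = -10467*(-34248) = 358473816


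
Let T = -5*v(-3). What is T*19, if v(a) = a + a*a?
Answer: -570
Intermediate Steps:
v(a) = a + a²
T = -30 (T = -(-15)*(1 - 3) = -(-15)*(-2) = -5*6 = -30)
T*19 = -30*19 = -570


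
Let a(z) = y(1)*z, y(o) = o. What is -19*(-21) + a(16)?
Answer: 415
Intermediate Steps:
a(z) = z (a(z) = 1*z = z)
-19*(-21) + a(16) = -19*(-21) + 16 = 399 + 16 = 415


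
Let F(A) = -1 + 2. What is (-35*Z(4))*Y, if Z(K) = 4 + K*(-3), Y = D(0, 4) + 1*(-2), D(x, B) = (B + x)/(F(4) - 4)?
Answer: -2800/3 ≈ -933.33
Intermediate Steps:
F(A) = 1
D(x, B) = -B/3 - x/3 (D(x, B) = (B + x)/(1 - 4) = (B + x)/(-3) = (B + x)*(-⅓) = -B/3 - x/3)
Y = -10/3 (Y = (-⅓*4 - ⅓*0) + 1*(-2) = (-4/3 + 0) - 2 = -4/3 - 2 = -10/3 ≈ -3.3333)
Z(K) = 4 - 3*K
(-35*Z(4))*Y = -35*(4 - 3*4)*(-10/3) = -35*(4 - 12)*(-10/3) = -35*(-8)*(-10/3) = 280*(-10/3) = -2800/3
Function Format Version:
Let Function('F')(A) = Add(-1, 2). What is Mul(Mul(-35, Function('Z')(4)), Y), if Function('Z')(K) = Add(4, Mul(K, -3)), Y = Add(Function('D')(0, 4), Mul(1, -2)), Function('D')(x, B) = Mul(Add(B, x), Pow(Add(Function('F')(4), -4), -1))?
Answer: Rational(-2800, 3) ≈ -933.33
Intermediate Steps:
Function('F')(A) = 1
Function('D')(x, B) = Add(Mul(Rational(-1, 3), B), Mul(Rational(-1, 3), x)) (Function('D')(x, B) = Mul(Add(B, x), Pow(Add(1, -4), -1)) = Mul(Add(B, x), Pow(-3, -1)) = Mul(Add(B, x), Rational(-1, 3)) = Add(Mul(Rational(-1, 3), B), Mul(Rational(-1, 3), x)))
Y = Rational(-10, 3) (Y = Add(Add(Mul(Rational(-1, 3), 4), Mul(Rational(-1, 3), 0)), Mul(1, -2)) = Add(Add(Rational(-4, 3), 0), -2) = Add(Rational(-4, 3), -2) = Rational(-10, 3) ≈ -3.3333)
Function('Z')(K) = Add(4, Mul(-3, K))
Mul(Mul(-35, Function('Z')(4)), Y) = Mul(Mul(-35, Add(4, Mul(-3, 4))), Rational(-10, 3)) = Mul(Mul(-35, Add(4, -12)), Rational(-10, 3)) = Mul(Mul(-35, -8), Rational(-10, 3)) = Mul(280, Rational(-10, 3)) = Rational(-2800, 3)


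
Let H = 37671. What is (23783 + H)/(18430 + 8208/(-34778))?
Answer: 534311803/160237583 ≈ 3.3345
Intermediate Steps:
(23783 + H)/(18430 + 8208/(-34778)) = (23783 + 37671)/(18430 + 8208/(-34778)) = 61454/(18430 + 8208*(-1/34778)) = 61454/(18430 - 4104/17389) = 61454/(320475166/17389) = 61454*(17389/320475166) = 534311803/160237583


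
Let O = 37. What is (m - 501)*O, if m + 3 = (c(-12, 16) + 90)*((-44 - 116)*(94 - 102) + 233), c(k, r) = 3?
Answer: 5187585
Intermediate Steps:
m = 140706 (m = -3 + (3 + 90)*((-44 - 116)*(94 - 102) + 233) = -3 + 93*(-160*(-8) + 233) = -3 + 93*(1280 + 233) = -3 + 93*1513 = -3 + 140709 = 140706)
(m - 501)*O = (140706 - 501)*37 = 140205*37 = 5187585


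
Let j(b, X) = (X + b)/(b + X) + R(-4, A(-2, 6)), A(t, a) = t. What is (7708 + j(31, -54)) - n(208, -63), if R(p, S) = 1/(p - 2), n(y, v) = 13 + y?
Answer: 44927/6 ≈ 7487.8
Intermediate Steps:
R(p, S) = 1/(-2 + p)
j(b, X) = 5/6 (j(b, X) = (X + b)/(b + X) + 1/(-2 - 4) = (X + b)/(X + b) + 1/(-6) = 1 - 1/6 = 5/6)
(7708 + j(31, -54)) - n(208, -63) = (7708 + 5/6) - (13 + 208) = 46253/6 - 1*221 = 46253/6 - 221 = 44927/6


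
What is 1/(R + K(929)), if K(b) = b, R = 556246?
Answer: 1/557175 ≈ 1.7948e-6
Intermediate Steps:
1/(R + K(929)) = 1/(556246 + 929) = 1/557175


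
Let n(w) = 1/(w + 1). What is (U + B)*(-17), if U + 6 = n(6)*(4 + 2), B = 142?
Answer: -16286/7 ≈ -2326.6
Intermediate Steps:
n(w) = 1/(1 + w)
U = -36/7 (U = -6 + (4 + 2)/(1 + 6) = -6 + 6/7 = -36/7 ≈ -5.1429)
(U + B)*(-17) = (-36/7 + 142)*(-17) = (958/7)*(-17) = -16286/7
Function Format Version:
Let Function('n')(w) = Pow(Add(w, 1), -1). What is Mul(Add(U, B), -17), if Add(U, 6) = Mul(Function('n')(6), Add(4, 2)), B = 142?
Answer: Rational(-16286, 7) ≈ -2326.6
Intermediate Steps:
Function('n')(w) = Pow(Add(1, w), -1)
U = Rational(-36, 7) (U = Add(-6, Mul(Pow(Add(1, 6), -1), Add(4, 2))) = Add(-6, Mul(Pow(7, -1), 6)) = Add(-6, Mul(Rational(1, 7), 6)) = Add(-6, Rational(6, 7)) = Rational(-36, 7) ≈ -5.1429)
Mul(Add(U, B), -17) = Mul(Add(Rational(-36, 7), 142), -17) = Mul(Rational(958, 7), -17) = Rational(-16286, 7)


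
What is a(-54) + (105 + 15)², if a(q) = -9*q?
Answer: 14886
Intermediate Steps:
a(-54) + (105 + 15)² = -9*(-54) + (105 + 15)² = 486 + 120² = 486 + 14400 = 14886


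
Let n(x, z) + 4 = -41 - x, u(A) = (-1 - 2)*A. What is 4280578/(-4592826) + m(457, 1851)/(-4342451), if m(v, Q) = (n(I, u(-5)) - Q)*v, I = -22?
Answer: -7327410679705/9972060928263 ≈ -0.73479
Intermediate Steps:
u(A) = -3*A
n(x, z) = -45 - x (n(x, z) = -4 + (-41 - x) = -45 - x)
m(v, Q) = v*(-23 - Q) (m(v, Q) = ((-45 - 1*(-22)) - Q)*v = ((-45 + 22) - Q)*v = (-23 - Q)*v = v*(-23 - Q))
4280578/(-4592826) + m(457, 1851)/(-4342451) = 4280578/(-4592826) - 1*457*(23 + 1851)/(-4342451) = 4280578*(-1/4592826) - 1*457*1874*(-1/4342451) = -2140289/2296413 - 856418*(-1/4342451) = -2140289/2296413 + 856418/4342451 = -7327410679705/9972060928263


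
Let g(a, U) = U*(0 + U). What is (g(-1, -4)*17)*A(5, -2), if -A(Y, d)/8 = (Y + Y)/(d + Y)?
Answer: -21760/3 ≈ -7253.3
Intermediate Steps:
A(Y, d) = -16*Y/(Y + d) (A(Y, d) = -8*(Y + Y)/(d + Y) = -8*2*Y/(Y + d) = -16*Y/(Y + d))
g(a, U) = U**2 (g(a, U) = U*U = U**2)
(g(-1, -4)*17)*A(5, -2) = ((-4)**2*17)*(-16*5/(5 - 2)) = (16*17)*(-16*5/3) = 272*(-16*5*1/3) = 272*(-80/3) = -21760/3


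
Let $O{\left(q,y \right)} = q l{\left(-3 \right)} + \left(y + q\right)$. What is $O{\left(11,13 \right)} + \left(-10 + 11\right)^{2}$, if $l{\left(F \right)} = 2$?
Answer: $47$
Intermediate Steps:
$O{\left(q,y \right)} = y + 3 q$ ($O{\left(q,y \right)} = q 2 + \left(y + q\right) = 2 q + \left(q + y\right) = y + 3 q$)
$O{\left(11,13 \right)} + \left(-10 + 11\right)^{2} = \left(13 + 3 \cdot 11\right) + \left(-10 + 11\right)^{2} = \left(13 + 33\right) + 1^{2} = 46 + 1 = 47$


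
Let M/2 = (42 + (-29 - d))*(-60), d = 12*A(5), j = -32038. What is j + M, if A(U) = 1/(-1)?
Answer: -35038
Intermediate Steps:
A(U) = -1
d = -12 (d = 12*(-1) = -12)
M = -3000 (M = 2*((42 + (-29 - 1*(-12)))*(-60)) = 2*((42 + (-29 + 12))*(-60)) = 2*((42 - 17)*(-60)) = 2*(25*(-60)) = 2*(-1500) = -3000)
j + M = -32038 - 3000 = -35038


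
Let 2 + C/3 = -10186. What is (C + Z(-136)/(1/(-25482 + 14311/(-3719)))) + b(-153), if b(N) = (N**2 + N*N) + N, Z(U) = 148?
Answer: -13967836993/3719 ≈ -3.7558e+6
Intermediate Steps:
C = -30564 (C = -6 + 3*(-10186) = -6 - 30558 = -30564)
b(N) = N + 2*N**2 (b(N) = (N**2 + N**2) + N = 2*N**2 + N = N + 2*N**2)
(C + Z(-136)/(1/(-25482 + 14311/(-3719)))) + b(-153) = (-30564 + 148/(1/(-25482 + 14311/(-3719)))) - 153*(1 + 2*(-153)) = (-30564 + 148/(1/(-25482 + 14311*(-1/3719)))) - 153*(1 - 306) = (-30564 + 148/(1/(-25482 - 14311/3719))) - 153*(-305) = (-30564 + 148/(1/(-94781869/3719))) + 46665 = (-30564 + 148/(-3719/94781869)) + 46665 = (-30564 + 148*(-94781869/3719)) + 46665 = (-30564 - 14027716612/3719) + 46665 = -14141384128/3719 + 46665 = -13967836993/3719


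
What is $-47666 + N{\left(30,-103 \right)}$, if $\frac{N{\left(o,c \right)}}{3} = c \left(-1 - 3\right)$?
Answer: $-46430$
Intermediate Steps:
$N{\left(o,c \right)} = - 12 c$ ($N{\left(o,c \right)} = 3 c \left(-1 - 3\right) = 3 c \left(-4\right) = 3 \left(- 4 c\right) = - 12 c$)
$-47666 + N{\left(30,-103 \right)} = -47666 - -1236 = -47666 + 1236 = -46430$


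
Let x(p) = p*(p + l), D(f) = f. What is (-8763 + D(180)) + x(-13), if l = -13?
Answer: -8245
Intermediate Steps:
x(p) = p*(-13 + p) (x(p) = p*(p - 13) = p*(-13 + p))
(-8763 + D(180)) + x(-13) = (-8763 + 180) - 13*(-13 - 13) = -8583 - 13*(-26) = -8583 + 338 = -8245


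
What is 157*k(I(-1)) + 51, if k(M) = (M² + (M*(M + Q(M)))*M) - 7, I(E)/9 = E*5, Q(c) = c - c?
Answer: -13989748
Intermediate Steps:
Q(c) = 0
I(E) = 45*E (I(E) = 9*(E*5) = 9*(5*E) = 45*E)
k(M) = -7 + M² + M³ (k(M) = (M² + (M*(M + 0))*M) - 7 = (M² + (M*M)*M) - 7 = (M² + M²*M) - 7 = (M² + M³) - 7 = -7 + M² + M³)
157*k(I(-1)) + 51 = 157*(-7 + (45*(-1))² + (45*(-1))³) + 51 = 157*(-7 + (-45)² + (-45)³) + 51 = 157*(-7 + 2025 - 91125) + 51 = 157*(-89107) + 51 = -13989799 + 51 = -13989748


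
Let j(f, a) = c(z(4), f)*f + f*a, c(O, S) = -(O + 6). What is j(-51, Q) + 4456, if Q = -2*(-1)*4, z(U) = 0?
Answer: 4354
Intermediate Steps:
c(O, S) = -6 - O (c(O, S) = -(6 + O) = -6 - O)
Q = 8 (Q = 2*4 = 8)
j(f, a) = -6*f + a*f (j(f, a) = (-6 - 1*0)*f + f*a = (-6 + 0)*f + a*f = -6*f + a*f)
j(-51, Q) + 4456 = -51*(-6 + 8) + 4456 = -51*2 + 4456 = -102 + 4456 = 4354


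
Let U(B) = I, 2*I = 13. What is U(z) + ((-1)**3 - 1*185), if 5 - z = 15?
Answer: -359/2 ≈ -179.50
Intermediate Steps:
I = 13/2 (I = (1/2)*13 = 13/2 ≈ 6.5000)
z = -10 (z = 5 - 1*15 = 5 - 15 = -10)
U(B) = 13/2
U(z) + ((-1)**3 - 1*185) = 13/2 + ((-1)**3 - 1*185) = 13/2 + (-1 - 185) = 13/2 - 186 = -359/2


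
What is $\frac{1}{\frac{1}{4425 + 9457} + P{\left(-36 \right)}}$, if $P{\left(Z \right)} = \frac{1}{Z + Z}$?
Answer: $- \frac{499752}{6905} \approx -72.375$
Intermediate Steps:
$P{\left(Z \right)} = \frac{1}{2 Z}$
$\frac{1}{\frac{1}{4425 + 9457} + P{\left(-36 \right)}} = \frac{1}{\frac{1}{4425 + 9457} + \frac{1}{2 \left(-36\right)}} = \frac{1}{\frac{1}{13882} + \frac{1}{2} \left(- \frac{1}{36}\right)} = \frac{1}{\frac{1}{13882} - \frac{1}{72}} = \frac{1}{- \frac{6905}{499752}} = - \frac{499752}{6905}$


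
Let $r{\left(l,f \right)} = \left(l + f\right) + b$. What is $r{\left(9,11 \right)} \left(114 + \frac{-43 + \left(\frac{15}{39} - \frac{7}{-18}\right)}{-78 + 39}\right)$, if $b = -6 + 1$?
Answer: $\frac{5251225}{3042} \approx 1726.2$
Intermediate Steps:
$b = -5$
$r{\left(l,f \right)} = -5 + f + l$ ($r{\left(l,f \right)} = \left(l + f\right) - 5 = \left(f + l\right) - 5 = -5 + f + l$)
$r{\left(9,11 \right)} \left(114 + \frac{-43 + \left(\frac{15}{39} - \frac{7}{-18}\right)}{-78 + 39}\right) = \left(-5 + 11 + 9\right) \left(114 + \frac{-43 + \left(\frac{15}{39} - \frac{7}{-18}\right)}{-78 + 39}\right) = 15 \left(114 + \frac{-43 + \left(15 \cdot \frac{1}{39} - - \frac{7}{18}\right)}{-39}\right) = 15 \left(114 + \left(-43 + \left(\frac{5}{13} + \frac{7}{18}\right)\right) \left(- \frac{1}{39}\right)\right) = 15 \left(114 + \left(-43 + \frac{181}{234}\right) \left(- \frac{1}{39}\right)\right) = 15 \left(114 - - \frac{9881}{9126}\right) = 15 \left(114 + \frac{9881}{9126}\right) = 15 \cdot \frac{1050245}{9126} = \frac{5251225}{3042}$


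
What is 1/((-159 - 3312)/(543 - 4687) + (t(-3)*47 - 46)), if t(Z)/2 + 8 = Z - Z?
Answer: -4144/3303441 ≈ -0.0012544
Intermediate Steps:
t(Z) = -16 (t(Z) = -16 + 2*(Z - Z) = -16 + 2*0 = -16 + 0 = -16)
1/((-159 - 3312)/(543 - 4687) + (t(-3)*47 - 46)) = 1/((-159 - 3312)/(543 - 4687) + (-16*47 - 46)) = 1/(-3471/(-4144) + (-752 - 46)) = 1/(-3471*(-1/4144) - 798) = 1/(3471/4144 - 798) = 1/(-3303441/4144) = -4144/3303441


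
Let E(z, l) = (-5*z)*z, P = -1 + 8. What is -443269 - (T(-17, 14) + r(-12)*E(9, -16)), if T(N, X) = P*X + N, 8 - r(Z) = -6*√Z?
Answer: -440110 + 4860*I*√3 ≈ -4.4011e+5 + 8417.8*I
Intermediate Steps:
P = 7
r(Z) = 8 + 6*√Z (r(Z) = 8 - (-6)*√Z = 8 + 6*√Z)
T(N, X) = N + 7*X (T(N, X) = 7*X + N = N + 7*X)
E(z, l) = -5*z²
-443269 - (T(-17, 14) + r(-12)*E(9, -16)) = -443269 - ((-17 + 7*14) + (8 + 6*√(-12))*(-5*9²)) = -443269 - ((-17 + 98) + (8 + 6*(2*I*√3))*(-5*81)) = -443269 - (81 + (8 + 12*I*√3)*(-405)) = -443269 - (81 + (-3240 - 4860*I*√3)) = -443269 - (-3159 - 4860*I*√3) = -443269 + (3159 + 4860*I*√3) = -440110 + 4860*I*√3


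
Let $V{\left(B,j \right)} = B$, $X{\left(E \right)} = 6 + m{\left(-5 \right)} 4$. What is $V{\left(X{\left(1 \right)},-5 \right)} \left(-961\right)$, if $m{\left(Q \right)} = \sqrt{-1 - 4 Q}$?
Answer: $-5766 - 3844 \sqrt{19} \approx -22522.0$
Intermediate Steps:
$X{\left(E \right)} = 6 + 4 \sqrt{19}$ ($X{\left(E \right)} = 6 + \sqrt{-1 - -20} \cdot 4 = 6 + \sqrt{-1 + 20} \cdot 4 = 6 + \sqrt{19} \cdot 4 = 6 + 4 \sqrt{19}$)
$V{\left(X{\left(1 \right)},-5 \right)} \left(-961\right) = \left(6 + 4 \sqrt{19}\right) \left(-961\right) = -5766 - 3844 \sqrt{19}$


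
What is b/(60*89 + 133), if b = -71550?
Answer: -71550/5473 ≈ -13.073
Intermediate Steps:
b/(60*89 + 133) = -71550/(60*89 + 133) = -71550/(5340 + 133) = -71550/5473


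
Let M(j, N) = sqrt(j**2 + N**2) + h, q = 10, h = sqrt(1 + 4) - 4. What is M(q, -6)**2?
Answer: (-4 + sqrt(5) + 2*sqrt(34))**2 ≈ 97.970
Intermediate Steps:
h = -4 + sqrt(5) (h = sqrt(5) - 4 = -4 + sqrt(5) ≈ -1.7639)
M(j, N) = -4 + sqrt(5) + sqrt(N**2 + j**2) (M(j, N) = sqrt(j**2 + N**2) + (-4 + sqrt(5)) = sqrt(N**2 + j**2) + (-4 + sqrt(5)) = -4 + sqrt(5) + sqrt(N**2 + j**2))
M(q, -6)**2 = (-4 + sqrt(5) + sqrt((-6)**2 + 10**2))**2 = (-4 + sqrt(5) + sqrt(36 + 100))**2 = (-4 + sqrt(5) + sqrt(136))**2 = (-4 + sqrt(5) + 2*sqrt(34))**2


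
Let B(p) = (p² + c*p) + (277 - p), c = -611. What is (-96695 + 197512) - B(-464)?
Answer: -398724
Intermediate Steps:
B(p) = 277 + p² - 612*p (B(p) = (p² - 611*p) + (277 - p) = 277 + p² - 612*p)
(-96695 + 197512) - B(-464) = (-96695 + 197512) - (277 + (-464)² - 612*(-464)) = 100817 - (277 + 215296 + 283968) = 100817 - 1*499541 = 100817 - 499541 = -398724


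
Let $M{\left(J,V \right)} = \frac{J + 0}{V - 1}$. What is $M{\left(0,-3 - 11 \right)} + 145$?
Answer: $145$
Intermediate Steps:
$M{\left(J,V \right)} = \frac{J}{-1 + V}$
$M{\left(0,-3 - 11 \right)} + 145 = \frac{0}{-1 - 14} + 145 = \frac{0}{-15} + 145 = 0 \left(- \frac{1}{15}\right) + 145 = 0 + 145 = 145$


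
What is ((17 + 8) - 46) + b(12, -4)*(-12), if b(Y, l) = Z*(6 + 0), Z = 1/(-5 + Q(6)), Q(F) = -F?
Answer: -159/11 ≈ -14.455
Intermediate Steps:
Z = -1/11 (Z = 1/(-5 - 1*6) = 1/(-5 - 6) = 1/(-11) = -1/11 ≈ -0.090909)
b(Y, l) = -6/11 (b(Y, l) = -(6 + 0)/11 = -1/11*6 = -6/11)
((17 + 8) - 46) + b(12, -4)*(-12) = ((17 + 8) - 46) - 6/11*(-12) = (25 - 46) + 72/11 = -21 + 72/11 = -159/11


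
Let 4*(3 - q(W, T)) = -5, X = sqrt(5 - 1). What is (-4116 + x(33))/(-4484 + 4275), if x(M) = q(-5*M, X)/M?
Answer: 543295/27588 ≈ 19.693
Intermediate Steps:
X = 2 (X = sqrt(4) = 2)
q(W, T) = 17/4 (q(W, T) = 3 - 1/4*(-5) = 3 + 5/4 = 17/4)
x(M) = 17/(4*M)
(-4116 + x(33))/(-4484 + 4275) = (-4116 + (17/4)/33)/(-4484 + 4275) = (-4116 + (17/4)*(1/33))/(-209) = (-4116 + 17/132)*(-1/209) = -543295/132*(-1/209) = 543295/27588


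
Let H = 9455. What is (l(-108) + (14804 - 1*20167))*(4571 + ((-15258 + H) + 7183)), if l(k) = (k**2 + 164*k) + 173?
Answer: -66877338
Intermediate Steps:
l(k) = 173 + k**2 + 164*k
(l(-108) + (14804 - 1*20167))*(4571 + ((-15258 + H) + 7183)) = ((173 + (-108)**2 + 164*(-108)) + (14804 - 1*20167))*(4571 + ((-15258 + 9455) + 7183)) = ((173 + 11664 - 17712) + (14804 - 20167))*(4571 + (-5803 + 7183)) = (-5875 - 5363)*(4571 + 1380) = -11238*5951 = -66877338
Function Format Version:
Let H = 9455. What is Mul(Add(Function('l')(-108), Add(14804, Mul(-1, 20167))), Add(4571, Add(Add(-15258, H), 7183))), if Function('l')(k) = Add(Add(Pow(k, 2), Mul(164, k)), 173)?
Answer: -66877338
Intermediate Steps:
Function('l')(k) = Add(173, Pow(k, 2), Mul(164, k))
Mul(Add(Function('l')(-108), Add(14804, Mul(-1, 20167))), Add(4571, Add(Add(-15258, H), 7183))) = Mul(Add(Add(173, Pow(-108, 2), Mul(164, -108)), Add(14804, Mul(-1, 20167))), Add(4571, Add(Add(-15258, 9455), 7183))) = Mul(Add(Add(173, 11664, -17712), Add(14804, -20167)), Add(4571, Add(-5803, 7183))) = Mul(Add(-5875, -5363), Add(4571, 1380)) = Mul(-11238, 5951) = -66877338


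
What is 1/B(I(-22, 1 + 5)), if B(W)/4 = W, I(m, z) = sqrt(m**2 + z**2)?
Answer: sqrt(130)/1040 ≈ 0.010963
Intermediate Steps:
B(W) = 4*W
1/B(I(-22, 1 + 5)) = 1/(4*sqrt((-22)**2 + (1 + 5)**2)) = 1/(4*sqrt(484 + 6**2)) = 1/(4*sqrt(484 + 36)) = 1/(4*sqrt(520)) = 1/(4*(2*sqrt(130))) = 1/(8*sqrt(130)) = sqrt(130)/1040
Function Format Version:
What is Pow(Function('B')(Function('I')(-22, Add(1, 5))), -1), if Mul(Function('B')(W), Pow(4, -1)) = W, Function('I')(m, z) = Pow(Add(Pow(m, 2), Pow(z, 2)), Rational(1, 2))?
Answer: Mul(Rational(1, 1040), Pow(130, Rational(1, 2))) ≈ 0.010963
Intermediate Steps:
Function('B')(W) = Mul(4, W)
Pow(Function('B')(Function('I')(-22, Add(1, 5))), -1) = Pow(Mul(4, Pow(Add(Pow(-22, 2), Pow(Add(1, 5), 2)), Rational(1, 2))), -1) = Pow(Mul(4, Pow(Add(484, Pow(6, 2)), Rational(1, 2))), -1) = Pow(Mul(4, Pow(Add(484, 36), Rational(1, 2))), -1) = Pow(Mul(4, Pow(520, Rational(1, 2))), -1) = Pow(Mul(4, Mul(2, Pow(130, Rational(1, 2)))), -1) = Pow(Mul(8, Pow(130, Rational(1, 2))), -1) = Mul(Rational(1, 1040), Pow(130, Rational(1, 2)))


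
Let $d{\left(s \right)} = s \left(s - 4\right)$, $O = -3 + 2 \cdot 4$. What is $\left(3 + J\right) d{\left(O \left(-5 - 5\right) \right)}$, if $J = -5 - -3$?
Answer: $2700$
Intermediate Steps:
$O = 5$ ($O = -3 + 8 = 5$)
$J = -2$ ($J = -5 + 3 = -2$)
$d{\left(s \right)} = s \left(-4 + s\right)$
$\left(3 + J\right) d{\left(O \left(-5 - 5\right) \right)} = \left(3 - 2\right) 5 \left(-5 - 5\right) \left(-4 + 5 \left(-5 - 5\right)\right) = 1 \cdot 5 \left(-10\right) \left(-4 + 5 \left(-10\right)\right) = 1 \left(- 50 \left(-4 - 50\right)\right) = 1 \left(\left(-50\right) \left(-54\right)\right) = 1 \cdot 2700 = 2700$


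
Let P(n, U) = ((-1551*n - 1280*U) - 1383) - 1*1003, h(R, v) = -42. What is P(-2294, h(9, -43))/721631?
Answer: 3609368/721631 ≈ 5.0017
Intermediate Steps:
P(n, U) = -2386 - 1551*n - 1280*U (P(n, U) = (-1383 - 1551*n - 1280*U) - 1003 = -2386 - 1551*n - 1280*U)
P(-2294, h(9, -43))/721631 = (-2386 - 1551*(-2294) - 1280*(-42))/721631 = (-2386 + 3557994 + 53760)*(1/721631) = 3609368*(1/721631) = 3609368/721631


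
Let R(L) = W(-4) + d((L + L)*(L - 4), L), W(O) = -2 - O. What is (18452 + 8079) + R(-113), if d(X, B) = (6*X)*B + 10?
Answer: -17901133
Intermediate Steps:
d(X, B) = 10 + 6*B*X (d(X, B) = 6*B*X + 10 = 10 + 6*B*X)
R(L) = 12 + 12*L²*(-4 + L) (R(L) = (-2 - 1*(-4)) + (10 + 6*L*((L + L)*(L - 4))) = (-2 + 4) + (10 + 6*L*((2*L)*(-4 + L))) = 2 + (10 + 6*L*(2*L*(-4 + L))) = 2 + (10 + 12*L²*(-4 + L)) = 12 + 12*L²*(-4 + L))
(18452 + 8079) + R(-113) = (18452 + 8079) + (12 + 12*(-113)²*(-4 - 113)) = 26531 + (12 + 12*12769*(-117)) = 26531 + (12 - 17927676) = 26531 - 17927664 = -17901133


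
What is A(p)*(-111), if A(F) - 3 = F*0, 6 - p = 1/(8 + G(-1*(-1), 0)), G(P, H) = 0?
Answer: -333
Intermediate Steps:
p = 47/8 (p = 6 - 1/(8 + 0) = 6 - 1/8 = 6 - 1*⅛ = 6 - ⅛ = 47/8 ≈ 5.8750)
A(F) = 3 (A(F) = 3 + F*0 = 3 + 0 = 3)
A(p)*(-111) = 3*(-111) = -333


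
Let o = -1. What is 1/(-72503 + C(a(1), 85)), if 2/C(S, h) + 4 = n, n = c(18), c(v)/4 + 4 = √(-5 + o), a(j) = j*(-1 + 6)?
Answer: -2996794/217276797059 + 2*I*√6/651830391177 ≈ -1.3793e-5 + 7.5157e-12*I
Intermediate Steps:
a(j) = 5*j (a(j) = j*5 = 5*j)
c(v) = -16 + 4*I*√6 (c(v) = -16 + 4*√(-5 - 1) = -16 + 4*√(-6) = -16 + 4*(I*√6) = -16 + 4*I*√6)
n = -16 + 4*I*√6 ≈ -16.0 + 9.798*I
C(S, h) = 2/(-20 + 4*I*√6) (C(S, h) = 2/(-4 + (-16 + 4*I*√6)) = 2/(-20 + 4*I*√6))
1/(-72503 + C(a(1), 85)) = 1/(-72503 + (-5/62 - I*√6/62)) = 1/(-4495191/62 - I*√6/62)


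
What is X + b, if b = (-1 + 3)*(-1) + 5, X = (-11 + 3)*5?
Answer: -37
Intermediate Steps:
X = -40 (X = -8*5 = -40)
b = 3 (b = 2*(-1) + 5 = -2 + 5 = 3)
X + b = -40 + 3 = -37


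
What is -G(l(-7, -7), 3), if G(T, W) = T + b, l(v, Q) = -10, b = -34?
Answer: 44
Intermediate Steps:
G(T, W) = -34 + T (G(T, W) = T - 34 = -34 + T)
-G(l(-7, -7), 3) = -(-34 - 10) = -1*(-44) = 44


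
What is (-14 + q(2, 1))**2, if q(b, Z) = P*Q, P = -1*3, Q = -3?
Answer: 25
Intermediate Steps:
P = -3
q(b, Z) = 9 (q(b, Z) = -3*(-3) = 9)
(-14 + q(2, 1))**2 = (-14 + 9)**2 = (-5)**2 = 25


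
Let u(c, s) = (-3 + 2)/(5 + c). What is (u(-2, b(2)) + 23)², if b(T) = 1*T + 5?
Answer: 4624/9 ≈ 513.78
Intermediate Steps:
b(T) = 5 + T (b(T) = T + 5 = 5 + T)
u(c, s) = -1/(5 + c)
(u(-2, b(2)) + 23)² = (-1/(5 - 2) + 23)² = (-1/3 + 23)² = (-1*⅓ + 23)² = (-⅓ + 23)² = (68/3)² = 4624/9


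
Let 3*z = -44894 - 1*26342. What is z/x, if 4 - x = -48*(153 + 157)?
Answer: -17809/11163 ≈ -1.5954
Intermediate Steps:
z = -71236/3 (z = (-44894 - 1*26342)/3 = (-44894 - 26342)/3 = (1/3)*(-71236) = -71236/3 ≈ -23745.)
x = 14884 (x = 4 - (-48)*(153 + 157) = 4 - (-48)*310 = 4 - 1*(-14880) = 4 + 14880 = 14884)
z/x = -71236/3/14884 = -71236/3*1/14884 = -17809/11163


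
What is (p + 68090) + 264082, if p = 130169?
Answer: 462341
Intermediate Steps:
(p + 68090) + 264082 = (130169 + 68090) + 264082 = 198259 + 264082 = 462341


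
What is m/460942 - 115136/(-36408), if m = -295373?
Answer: 5289634741/2097747042 ≈ 2.5216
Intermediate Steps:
m/460942 - 115136/(-36408) = -295373/460942 - 115136/(-36408) = -295373*1/460942 - 115136*(-1/36408) = -295373/460942 + 14392/4551 = 5289634741/2097747042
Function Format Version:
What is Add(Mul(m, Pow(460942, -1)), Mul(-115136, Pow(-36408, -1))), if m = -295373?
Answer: Rational(5289634741, 2097747042) ≈ 2.5216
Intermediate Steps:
Add(Mul(m, Pow(460942, -1)), Mul(-115136, Pow(-36408, -1))) = Add(Mul(-295373, Pow(460942, -1)), Mul(-115136, Pow(-36408, -1))) = Add(Mul(-295373, Rational(1, 460942)), Mul(-115136, Rational(-1, 36408))) = Add(Rational(-295373, 460942), Rational(14392, 4551)) = Rational(5289634741, 2097747042)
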